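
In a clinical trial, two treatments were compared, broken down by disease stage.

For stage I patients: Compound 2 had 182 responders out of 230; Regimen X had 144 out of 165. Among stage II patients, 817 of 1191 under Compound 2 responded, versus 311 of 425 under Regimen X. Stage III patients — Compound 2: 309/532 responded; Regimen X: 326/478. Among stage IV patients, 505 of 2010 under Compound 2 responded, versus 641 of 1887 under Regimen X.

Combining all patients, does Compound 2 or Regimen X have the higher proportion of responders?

Regimen X

Stage I: Compound 2 182/230 = 79.1%, Regimen X 144/165 = 87.3% → Regimen X
Stage II: Compound 2 817/1191 = 68.6%, Regimen X 311/425 = 73.2% → Regimen X
Stage III: Compound 2 309/532 = 58.1%, Regimen X 326/478 = 68.2% → Regimen X
Stage IV: Compound 2 505/2010 = 25.1%, Regimen X 641/1887 = 34.0% → Regimen X
Overall: Compound 2 1813/3963 = 45.7%, Regimen X 1422/2955 = 48.1% → Regimen X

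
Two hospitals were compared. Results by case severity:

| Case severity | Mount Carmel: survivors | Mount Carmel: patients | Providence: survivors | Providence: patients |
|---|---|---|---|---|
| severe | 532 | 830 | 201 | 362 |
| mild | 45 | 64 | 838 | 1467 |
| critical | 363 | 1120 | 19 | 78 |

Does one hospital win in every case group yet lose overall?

Severe: Mount Carmel 532/830 = 64.1%, Providence 201/362 = 55.5% → Mount Carmel
Mild: Mount Carmel 45/64 = 70.3%, Providence 838/1467 = 57.1% → Mount Carmel
Critical: Mount Carmel 363/1120 = 32.4%, Providence 19/78 = 24.4% → Mount Carmel
Overall: Mount Carmel 940/2014 = 46.7%, Providence 1058/1907 = 55.5% → Providence
Mount Carmel wins each case group but Providence wins overall — the comparison reverses. Mount Carmel's patients skew toward critical, which has a lower base rate.

Yes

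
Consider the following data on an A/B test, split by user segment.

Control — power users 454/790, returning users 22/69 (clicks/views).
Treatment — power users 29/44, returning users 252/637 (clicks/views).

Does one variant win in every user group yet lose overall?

Power users: Control 454/790 = 57.5%, Treatment 29/44 = 65.9% → Treatment
Returning users: Control 22/69 = 31.9%, Treatment 252/637 = 39.6% → Treatment
Overall: Control 476/859 = 55.4%, Treatment 281/681 = 41.3% → Control
Treatment wins each user group but Control wins overall — the comparison reverses. Treatment's views skew toward returning users, which has a lower base rate.

Yes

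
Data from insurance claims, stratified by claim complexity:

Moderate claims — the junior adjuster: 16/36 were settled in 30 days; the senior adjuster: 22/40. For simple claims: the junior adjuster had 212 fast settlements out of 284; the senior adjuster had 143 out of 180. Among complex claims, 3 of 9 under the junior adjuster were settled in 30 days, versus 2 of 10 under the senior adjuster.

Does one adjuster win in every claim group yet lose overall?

Moderate: the junior adjuster 16/36 = 44.4%, the senior adjuster 22/40 = 55.0% → the senior adjuster
Simple: the junior adjuster 212/284 = 74.6%, the senior adjuster 143/180 = 79.4% → the senior adjuster
Complex: the junior adjuster 3/9 = 33.3%, the senior adjuster 2/10 = 20.0% → the junior adjuster
Overall: the junior adjuster 231/329 = 70.2%, the senior adjuster 167/230 = 72.6% → the senior adjuster
Neither sweeps: the junior adjuster wins 1 of 3 groups, the senior adjuster wins 2. The senior adjuster wins overall but not every group — no Simpson reversal.

No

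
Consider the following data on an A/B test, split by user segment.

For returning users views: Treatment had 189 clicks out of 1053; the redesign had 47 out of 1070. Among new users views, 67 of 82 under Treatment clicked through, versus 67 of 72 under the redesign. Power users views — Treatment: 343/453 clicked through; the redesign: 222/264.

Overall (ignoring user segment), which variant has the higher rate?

Treatment

Returning users: Treatment 189/1053 = 17.9%, the redesign 47/1070 = 4.4% → Treatment
New users: Treatment 67/82 = 81.7%, the redesign 67/72 = 93.1% → the redesign
Power users: Treatment 343/453 = 75.7%, the redesign 222/264 = 84.1% → the redesign
Overall: Treatment 599/1588 = 37.7%, the redesign 336/1406 = 23.9% → Treatment
(Neither sweeps every user group, but Treatment has the higher pooled rate.)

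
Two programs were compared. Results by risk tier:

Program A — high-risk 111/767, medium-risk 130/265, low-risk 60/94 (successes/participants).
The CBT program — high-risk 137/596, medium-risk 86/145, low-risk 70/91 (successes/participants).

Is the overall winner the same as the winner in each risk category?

Yes

High-risk: Program A 111/767 = 14.5%, the CBT program 137/596 = 23.0% → the CBT program
Medium-risk: Program A 130/265 = 49.1%, the CBT program 86/145 = 59.3% → the CBT program
Low-risk: Program A 60/94 = 63.8%, the CBT program 70/91 = 76.9% → the CBT program
Overall: Program A 301/1126 = 26.7%, the CBT program 293/832 = 35.2% → the CBT program
The CBT program wins overall and in every risk group — no reversal.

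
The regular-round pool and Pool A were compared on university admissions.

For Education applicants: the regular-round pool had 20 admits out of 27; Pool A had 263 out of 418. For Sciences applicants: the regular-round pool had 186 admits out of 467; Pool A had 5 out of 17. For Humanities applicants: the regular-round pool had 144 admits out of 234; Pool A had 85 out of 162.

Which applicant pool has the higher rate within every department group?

the regular-round pool

Education: the regular-round pool 20/27 = 74.1%, Pool A 263/418 = 62.9% → the regular-round pool
Sciences: the regular-round pool 186/467 = 39.8%, Pool A 5/17 = 29.4% → the regular-round pool
Humanities: the regular-round pool 144/234 = 61.5%, Pool A 85/162 = 52.5% → the regular-round pool
The regular-round pool has the higher rate in all 3 groups.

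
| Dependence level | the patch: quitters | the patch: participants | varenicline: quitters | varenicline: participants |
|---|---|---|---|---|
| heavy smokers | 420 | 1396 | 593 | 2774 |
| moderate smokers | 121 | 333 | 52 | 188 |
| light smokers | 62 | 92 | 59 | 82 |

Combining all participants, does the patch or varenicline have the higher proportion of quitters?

the patch

Heavy smokers: the patch 420/1396 = 30.1%, varenicline 593/2774 = 21.4% → the patch
Moderate smokers: the patch 121/333 = 36.3%, varenicline 52/188 = 27.7% → the patch
Light smokers: the patch 62/92 = 67.4%, varenicline 59/82 = 72.0% → varenicline
Overall: the patch 603/1821 = 33.1%, varenicline 704/3044 = 23.1% → the patch
(Neither sweeps every dependence group, but the patch has the higher pooled rate.)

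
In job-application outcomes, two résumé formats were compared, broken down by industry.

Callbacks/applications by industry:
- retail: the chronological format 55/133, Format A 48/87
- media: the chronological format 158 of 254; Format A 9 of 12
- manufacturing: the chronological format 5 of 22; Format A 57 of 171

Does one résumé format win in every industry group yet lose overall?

Yes

Retail: the chronological format 55/133 = 41.4%, Format A 48/87 = 55.2% → Format A
Media: the chronological format 158/254 = 62.2%, Format A 9/12 = 75.0% → Format A
Manufacturing: the chronological format 5/22 = 22.7%, Format A 57/171 = 33.3% → Format A
Overall: the chronological format 218/409 = 53.3%, Format A 114/270 = 42.2% → the chronological format
Format A wins each industry group but the chronological format wins overall — the comparison reverses. Format A's applications skew toward manufacturing, which has a lower base rate.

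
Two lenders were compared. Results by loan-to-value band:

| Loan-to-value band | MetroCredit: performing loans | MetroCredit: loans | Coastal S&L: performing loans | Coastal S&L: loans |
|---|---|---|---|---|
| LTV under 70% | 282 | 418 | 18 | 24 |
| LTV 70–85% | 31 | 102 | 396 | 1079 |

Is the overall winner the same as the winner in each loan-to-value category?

No

LTV under 70%: MetroCredit 282/418 = 67.5%, Coastal S&L 18/24 = 75.0% → Coastal S&L
LTV 70–85%: MetroCredit 31/102 = 30.4%, Coastal S&L 396/1079 = 36.7% → Coastal S&L
Overall: MetroCredit 313/520 = 60.2%, Coastal S&L 414/1103 = 37.5% → MetroCredit
Coastal S&L wins each loan-to-value group but MetroCredit wins overall — the comparison reverses. Coastal S&L's loans skew toward LTV 70–85%, which has a lower base rate.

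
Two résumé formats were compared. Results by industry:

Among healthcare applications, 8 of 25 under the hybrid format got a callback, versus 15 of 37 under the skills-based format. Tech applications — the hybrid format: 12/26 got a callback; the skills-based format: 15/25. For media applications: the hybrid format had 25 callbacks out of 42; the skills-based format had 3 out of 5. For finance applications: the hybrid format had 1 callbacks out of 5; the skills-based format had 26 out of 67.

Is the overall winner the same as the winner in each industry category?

No

Healthcare: the hybrid format 8/25 = 32.0%, the skills-based format 15/37 = 40.5% → the skills-based format
Tech: the hybrid format 12/26 = 46.2%, the skills-based format 15/25 = 60.0% → the skills-based format
Media: the hybrid format 25/42 = 59.5%, the skills-based format 3/5 = 60.0% → the skills-based format
Finance: the hybrid format 1/5 = 20.0%, the skills-based format 26/67 = 38.8% → the skills-based format
Overall: the hybrid format 46/98 = 46.9%, the skills-based format 59/134 = 44.0% → the hybrid format
The skills-based format wins each industry group but the hybrid format wins overall — the comparison reverses. The skills-based format's applications skew toward finance, which has a lower base rate.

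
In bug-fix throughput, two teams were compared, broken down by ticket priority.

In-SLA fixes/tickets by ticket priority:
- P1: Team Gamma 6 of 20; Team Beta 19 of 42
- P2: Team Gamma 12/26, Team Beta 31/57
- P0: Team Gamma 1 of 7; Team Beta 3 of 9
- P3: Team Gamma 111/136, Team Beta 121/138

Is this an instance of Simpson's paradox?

No

P1: Team Gamma 6/20 = 30.0%, Team Beta 19/42 = 45.2% → Team Beta
P2: Team Gamma 12/26 = 46.2%, Team Beta 31/57 = 54.4% → Team Beta
P0: Team Gamma 1/7 = 14.3%, Team Beta 3/9 = 33.3% → Team Beta
P3: Team Gamma 111/136 = 81.6%, Team Beta 121/138 = 87.7% → Team Beta
Overall: Team Gamma 130/189 = 68.8%, Team Beta 174/246 = 70.7% → Team Beta
Team Beta wins overall and in every ticket group — no reversal.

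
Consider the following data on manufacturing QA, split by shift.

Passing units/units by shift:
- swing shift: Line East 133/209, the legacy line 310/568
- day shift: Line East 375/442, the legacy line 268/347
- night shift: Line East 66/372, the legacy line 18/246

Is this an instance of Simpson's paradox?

Swing shift: Line East 133/209 = 63.6%, the legacy line 310/568 = 54.6% → Line East
Day shift: Line East 375/442 = 84.8%, the legacy line 268/347 = 77.2% → Line East
Night shift: Line East 66/372 = 17.7%, the legacy line 18/246 = 7.3% → Line East
Overall: Line East 574/1023 = 56.1%, the legacy line 596/1161 = 51.3% → Line East
Line East wins overall and in every shift group — no reversal.

No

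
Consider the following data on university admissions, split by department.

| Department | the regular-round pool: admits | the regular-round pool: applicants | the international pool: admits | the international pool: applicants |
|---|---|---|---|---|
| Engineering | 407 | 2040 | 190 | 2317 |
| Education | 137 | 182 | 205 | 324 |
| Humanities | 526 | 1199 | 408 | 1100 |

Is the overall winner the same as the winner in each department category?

Yes

Engineering: the regular-round pool 407/2040 = 20.0%, the international pool 190/2317 = 8.2% → the regular-round pool
Education: the regular-round pool 137/182 = 75.3%, the international pool 205/324 = 63.3% → the regular-round pool
Humanities: the regular-round pool 526/1199 = 43.9%, the international pool 408/1100 = 37.1% → the regular-round pool
Overall: the regular-round pool 1070/3421 = 31.3%, the international pool 803/3741 = 21.5% → the regular-round pool
The regular-round pool wins overall and in every department group — no reversal.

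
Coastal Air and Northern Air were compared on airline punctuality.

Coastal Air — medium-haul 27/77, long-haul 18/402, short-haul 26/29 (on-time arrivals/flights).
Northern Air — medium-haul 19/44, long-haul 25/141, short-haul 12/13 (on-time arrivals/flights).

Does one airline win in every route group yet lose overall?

Medium-haul: Coastal Air 27/77 = 35.1%, Northern Air 19/44 = 43.2% → Northern Air
Long-haul: Coastal Air 18/402 = 4.5%, Northern Air 25/141 = 17.7% → Northern Air
Short-haul: Coastal Air 26/29 = 89.7%, Northern Air 12/13 = 92.3% → Northern Air
Overall: Coastal Air 71/508 = 14.0%, Northern Air 56/198 = 28.3% → Northern Air
Northern Air wins overall and in every route group — no reversal.

No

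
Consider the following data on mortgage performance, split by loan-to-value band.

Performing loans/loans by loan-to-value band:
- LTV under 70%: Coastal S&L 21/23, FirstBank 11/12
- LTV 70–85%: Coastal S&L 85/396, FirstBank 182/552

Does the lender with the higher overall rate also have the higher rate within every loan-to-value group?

LTV under 70%: Coastal S&L 21/23 = 91.3%, FirstBank 11/12 = 91.7% → FirstBank
LTV 70–85%: Coastal S&L 85/396 = 21.5%, FirstBank 182/552 = 33.0% → FirstBank
Overall: Coastal S&L 106/419 = 25.3%, FirstBank 193/564 = 34.2% → FirstBank
FirstBank wins overall and in every loan-to-value group — no reversal.

Yes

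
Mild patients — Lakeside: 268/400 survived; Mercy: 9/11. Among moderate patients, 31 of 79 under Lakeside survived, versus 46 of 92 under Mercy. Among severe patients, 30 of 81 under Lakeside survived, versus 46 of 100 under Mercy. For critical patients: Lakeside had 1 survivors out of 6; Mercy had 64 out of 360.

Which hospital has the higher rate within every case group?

Mild: Lakeside 268/400 = 67.0%, Mercy 9/11 = 81.8% → Mercy
Moderate: Lakeside 31/79 = 39.2%, Mercy 46/92 = 50.0% → Mercy
Severe: Lakeside 30/81 = 37.0%, Mercy 46/100 = 46.0% → Mercy
Critical: Lakeside 1/6 = 16.7%, Mercy 64/360 = 17.8% → Mercy
Mercy has the higher rate in all 4 groups.

Mercy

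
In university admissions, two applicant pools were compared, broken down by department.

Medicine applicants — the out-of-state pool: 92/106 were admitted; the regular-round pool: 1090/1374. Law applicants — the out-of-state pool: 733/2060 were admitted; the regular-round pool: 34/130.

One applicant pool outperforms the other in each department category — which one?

Medicine: the out-of-state pool 92/106 = 86.8%, the regular-round pool 1090/1374 = 79.3% → the out-of-state pool
Law: the out-of-state pool 733/2060 = 35.6%, the regular-round pool 34/130 = 26.2% → the out-of-state pool
The out-of-state pool has the higher rate in both groups.

the out-of-state pool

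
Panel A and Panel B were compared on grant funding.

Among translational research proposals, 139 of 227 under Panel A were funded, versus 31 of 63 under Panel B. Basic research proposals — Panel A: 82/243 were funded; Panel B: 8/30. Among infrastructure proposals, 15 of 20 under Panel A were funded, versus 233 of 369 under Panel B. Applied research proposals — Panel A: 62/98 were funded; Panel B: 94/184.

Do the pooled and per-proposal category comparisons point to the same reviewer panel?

Translational research: Panel A 139/227 = 61.2%, Panel B 31/63 = 49.2% → Panel A
Basic research: Panel A 82/243 = 33.7%, Panel B 8/30 = 26.7% → Panel A
Infrastructure: Panel A 15/20 = 75.0%, Panel B 233/369 = 63.1% → Panel A
Applied research: Panel A 62/98 = 63.3%, Panel B 94/184 = 51.1% → Panel A
Overall: Panel A 298/588 = 50.7%, Panel B 366/646 = 56.7% → Panel B
Panel A wins each proposal group but Panel B wins overall — the comparison reverses. Panel A's proposals skew toward basic research, which has a lower base rate.

No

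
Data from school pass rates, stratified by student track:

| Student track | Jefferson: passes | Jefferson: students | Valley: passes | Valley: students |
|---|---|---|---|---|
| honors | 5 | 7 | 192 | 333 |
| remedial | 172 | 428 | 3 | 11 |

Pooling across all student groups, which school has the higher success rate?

Honors: Jefferson 5/7 = 71.4%, Valley 192/333 = 57.7% → Jefferson
Remedial: Jefferson 172/428 = 40.2%, Valley 3/11 = 27.3% → Jefferson
Overall: Jefferson 177/435 = 40.7%, Valley 195/344 = 56.7% → Valley
(Jefferson wins every student group but Valley wins overall — Jefferson's students skew toward the low-rate remedial group.)

Valley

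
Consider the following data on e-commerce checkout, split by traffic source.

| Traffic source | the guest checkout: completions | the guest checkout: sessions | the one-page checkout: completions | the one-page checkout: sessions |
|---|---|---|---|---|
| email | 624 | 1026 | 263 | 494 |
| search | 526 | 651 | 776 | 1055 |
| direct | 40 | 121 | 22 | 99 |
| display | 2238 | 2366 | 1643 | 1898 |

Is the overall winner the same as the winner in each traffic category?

Yes

Email: the guest checkout 624/1026 = 60.8%, the one-page checkout 263/494 = 53.2% → the guest checkout
Search: the guest checkout 526/651 = 80.8%, the one-page checkout 776/1055 = 73.6% → the guest checkout
Direct: the guest checkout 40/121 = 33.1%, the one-page checkout 22/99 = 22.2% → the guest checkout
Display: the guest checkout 2238/2366 = 94.6%, the one-page checkout 1643/1898 = 86.6% → the guest checkout
Overall: the guest checkout 3428/4164 = 82.3%, the one-page checkout 2704/3546 = 76.3% → the guest checkout
The guest checkout wins overall and in every traffic group — no reversal.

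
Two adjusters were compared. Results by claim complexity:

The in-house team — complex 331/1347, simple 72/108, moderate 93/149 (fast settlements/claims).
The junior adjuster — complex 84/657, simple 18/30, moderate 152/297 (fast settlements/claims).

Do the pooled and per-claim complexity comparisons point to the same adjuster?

Yes

Complex: the in-house team 331/1347 = 24.6%, the junior adjuster 84/657 = 12.8% → the in-house team
Simple: the in-house team 72/108 = 66.7%, the junior adjuster 18/30 = 60.0% → the in-house team
Moderate: the in-house team 93/149 = 62.4%, the junior adjuster 152/297 = 51.2% → the in-house team
Overall: the in-house team 496/1604 = 30.9%, the junior adjuster 254/984 = 25.8% → the in-house team
The in-house team wins overall and in every claim group — no reversal.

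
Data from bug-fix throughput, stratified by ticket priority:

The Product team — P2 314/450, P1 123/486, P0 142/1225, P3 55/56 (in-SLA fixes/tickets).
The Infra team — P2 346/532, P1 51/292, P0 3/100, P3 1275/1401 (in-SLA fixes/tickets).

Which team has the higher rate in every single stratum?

P2: the Product team 314/450 = 69.8%, the Infra team 346/532 = 65.0% → the Product team
P1: the Product team 123/486 = 25.3%, the Infra team 51/292 = 17.5% → the Product team
P0: the Product team 142/1225 = 11.6%, the Infra team 3/100 = 3.0% → the Product team
P3: the Product team 55/56 = 98.2%, the Infra team 1275/1401 = 91.0% → the Product team
The Product team has the higher rate in all 4 groups.

the Product team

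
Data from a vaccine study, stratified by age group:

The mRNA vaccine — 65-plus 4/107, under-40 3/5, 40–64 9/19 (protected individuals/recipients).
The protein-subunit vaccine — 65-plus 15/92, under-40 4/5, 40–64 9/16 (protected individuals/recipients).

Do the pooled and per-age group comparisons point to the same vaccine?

Yes

65-plus: the mRNA vaccine 4/107 = 3.7%, the protein-subunit vaccine 15/92 = 16.3% → the protein-subunit vaccine
Under-40: the mRNA vaccine 3/5 = 60.0%, the protein-subunit vaccine 4/5 = 80.0% → the protein-subunit vaccine
40–64: the mRNA vaccine 9/19 = 47.4%, the protein-subunit vaccine 9/16 = 56.2% → the protein-subunit vaccine
Overall: the mRNA vaccine 16/131 = 12.2%, the protein-subunit vaccine 28/113 = 24.8% → the protein-subunit vaccine
The protein-subunit vaccine wins overall and in every age group — no reversal.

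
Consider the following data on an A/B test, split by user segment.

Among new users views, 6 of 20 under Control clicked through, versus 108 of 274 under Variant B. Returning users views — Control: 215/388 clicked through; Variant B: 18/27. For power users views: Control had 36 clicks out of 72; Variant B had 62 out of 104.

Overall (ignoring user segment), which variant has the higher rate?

Control

New users: Control 6/20 = 30.0%, Variant B 108/274 = 39.4% → Variant B
Returning users: Control 215/388 = 55.4%, Variant B 18/27 = 66.7% → Variant B
Power users: Control 36/72 = 50.0%, Variant B 62/104 = 59.6% → Variant B
Overall: Control 257/480 = 53.5%, Variant B 188/405 = 46.4% → Control
(Variant B wins every user group but Control wins overall — Variant B's views skew toward the low-rate new users group.)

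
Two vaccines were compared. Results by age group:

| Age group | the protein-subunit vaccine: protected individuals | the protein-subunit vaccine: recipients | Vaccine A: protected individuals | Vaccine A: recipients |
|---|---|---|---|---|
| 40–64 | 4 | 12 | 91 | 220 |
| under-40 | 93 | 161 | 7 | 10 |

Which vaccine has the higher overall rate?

the protein-subunit vaccine

40–64: the protein-subunit vaccine 4/12 = 33.3%, Vaccine A 91/220 = 41.4% → Vaccine A
Under-40: the protein-subunit vaccine 93/161 = 57.8%, Vaccine A 7/10 = 70.0% → Vaccine A
Overall: the protein-subunit vaccine 97/173 = 56.1%, Vaccine A 98/230 = 42.6% → the protein-subunit vaccine
(Vaccine A wins every age group but the protein-subunit vaccine wins overall — Vaccine A's recipients skew toward the low-rate 40–64 group.)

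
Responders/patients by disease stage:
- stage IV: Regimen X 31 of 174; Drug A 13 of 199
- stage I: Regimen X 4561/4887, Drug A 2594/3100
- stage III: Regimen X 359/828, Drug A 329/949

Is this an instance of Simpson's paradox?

Stage IV: Regimen X 31/174 = 17.8%, Drug A 13/199 = 6.5% → Regimen X
Stage I: Regimen X 4561/4887 = 93.3%, Drug A 2594/3100 = 83.7% → Regimen X
Stage III: Regimen X 359/828 = 43.4%, Drug A 329/949 = 34.7% → Regimen X
Overall: Regimen X 4951/5889 = 84.1%, Drug A 2936/4248 = 69.1% → Regimen X
Regimen X wins overall and in every disease group — no reversal.

No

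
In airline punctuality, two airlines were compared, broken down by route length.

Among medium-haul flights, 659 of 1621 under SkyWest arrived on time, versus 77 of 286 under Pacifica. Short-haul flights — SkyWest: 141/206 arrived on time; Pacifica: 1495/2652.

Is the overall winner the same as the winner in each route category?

Medium-haul: SkyWest 659/1621 = 40.7%, Pacifica 77/286 = 26.9% → SkyWest
Short-haul: SkyWest 141/206 = 68.4%, Pacifica 1495/2652 = 56.4% → SkyWest
Overall: SkyWest 800/1827 = 43.8%, Pacifica 1572/2938 = 53.5% → Pacifica
SkyWest wins each route group but Pacifica wins overall — the comparison reverses. SkyWest's flights skew toward medium-haul, which has a lower base rate.

No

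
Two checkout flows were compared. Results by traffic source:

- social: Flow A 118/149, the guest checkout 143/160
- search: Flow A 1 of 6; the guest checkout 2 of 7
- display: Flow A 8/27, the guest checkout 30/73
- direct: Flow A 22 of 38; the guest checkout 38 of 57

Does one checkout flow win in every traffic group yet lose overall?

Social: Flow A 118/149 = 79.2%, the guest checkout 143/160 = 89.4% → the guest checkout
Search: Flow A 1/6 = 16.7%, the guest checkout 2/7 = 28.6% → the guest checkout
Display: Flow A 8/27 = 29.6%, the guest checkout 30/73 = 41.1% → the guest checkout
Direct: Flow A 22/38 = 57.9%, the guest checkout 38/57 = 66.7% → the guest checkout
Overall: Flow A 149/220 = 67.7%, the guest checkout 213/297 = 71.7% → the guest checkout
The guest checkout wins overall and in every traffic group — no reversal.

No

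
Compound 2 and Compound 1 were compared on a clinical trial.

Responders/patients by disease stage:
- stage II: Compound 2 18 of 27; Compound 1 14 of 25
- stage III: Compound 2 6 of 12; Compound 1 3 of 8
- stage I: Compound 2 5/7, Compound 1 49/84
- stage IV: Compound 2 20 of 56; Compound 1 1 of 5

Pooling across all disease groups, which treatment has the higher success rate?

Stage II: Compound 2 18/27 = 66.7%, Compound 1 14/25 = 56.0% → Compound 2
Stage III: Compound 2 6/12 = 50.0%, Compound 1 3/8 = 37.5% → Compound 2
Stage I: Compound 2 5/7 = 71.4%, Compound 1 49/84 = 58.3% → Compound 2
Stage IV: Compound 2 20/56 = 35.7%, Compound 1 1/5 = 20.0% → Compound 2
Overall: Compound 2 49/102 = 48.0%, Compound 1 67/122 = 54.9% → Compound 1
(Compound 2 wins every disease group but Compound 1 wins overall — Compound 2's patients skew toward the low-rate stage IV group.)

Compound 1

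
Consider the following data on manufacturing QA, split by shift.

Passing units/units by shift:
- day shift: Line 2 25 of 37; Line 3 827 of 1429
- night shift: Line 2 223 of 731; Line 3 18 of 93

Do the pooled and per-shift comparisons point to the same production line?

No

Day shift: Line 2 25/37 = 67.6%, Line 3 827/1429 = 57.9% → Line 2
Night shift: Line 2 223/731 = 30.5%, Line 3 18/93 = 19.4% → Line 2
Overall: Line 2 248/768 = 32.3%, Line 3 845/1522 = 55.5% → Line 3
Line 2 wins each shift group but Line 3 wins overall — the comparison reverses. Line 2's units skew toward night shift, which has a lower base rate.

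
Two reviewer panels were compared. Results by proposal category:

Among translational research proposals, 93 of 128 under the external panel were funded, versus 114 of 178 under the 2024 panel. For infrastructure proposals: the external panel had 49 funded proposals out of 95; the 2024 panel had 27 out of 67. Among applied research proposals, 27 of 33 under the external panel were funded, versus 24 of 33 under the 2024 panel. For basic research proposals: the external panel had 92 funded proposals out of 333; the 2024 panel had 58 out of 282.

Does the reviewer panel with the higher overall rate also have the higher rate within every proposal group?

Translational research: the external panel 93/128 = 72.7%, the 2024 panel 114/178 = 64.0% → the external panel
Infrastructure: the external panel 49/95 = 51.6%, the 2024 panel 27/67 = 40.3% → the external panel
Applied research: the external panel 27/33 = 81.8%, the 2024 panel 24/33 = 72.7% → the external panel
Basic research: the external panel 92/333 = 27.6%, the 2024 panel 58/282 = 20.6% → the external panel
Overall: the external panel 261/589 = 44.3%, the 2024 panel 223/560 = 39.8% → the external panel
The external panel wins overall and in every proposal group — no reversal.

Yes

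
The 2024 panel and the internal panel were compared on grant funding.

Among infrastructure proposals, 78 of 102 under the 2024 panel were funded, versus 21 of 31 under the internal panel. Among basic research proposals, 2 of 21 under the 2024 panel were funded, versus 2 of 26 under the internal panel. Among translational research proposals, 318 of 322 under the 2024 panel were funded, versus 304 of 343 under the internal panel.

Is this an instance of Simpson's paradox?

No

Infrastructure: the 2024 panel 78/102 = 76.5%, the internal panel 21/31 = 67.7% → the 2024 panel
Basic research: the 2024 panel 2/21 = 9.5%, the internal panel 2/26 = 7.7% → the 2024 panel
Translational research: the 2024 panel 318/322 = 98.8%, the internal panel 304/343 = 88.6% → the 2024 panel
Overall: the 2024 panel 398/445 = 89.4%, the internal panel 327/400 = 81.8% → the 2024 panel
The 2024 panel wins overall and in every proposal group — no reversal.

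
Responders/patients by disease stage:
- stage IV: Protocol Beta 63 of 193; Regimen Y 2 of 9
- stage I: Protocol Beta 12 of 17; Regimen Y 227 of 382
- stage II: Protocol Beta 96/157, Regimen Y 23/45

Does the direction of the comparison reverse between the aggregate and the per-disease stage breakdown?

Yes

Stage IV: Protocol Beta 63/193 = 32.6%, Regimen Y 2/9 = 22.2% → Protocol Beta
Stage I: Protocol Beta 12/17 = 70.6%, Regimen Y 227/382 = 59.4% → Protocol Beta
Stage II: Protocol Beta 96/157 = 61.1%, Regimen Y 23/45 = 51.1% → Protocol Beta
Overall: Protocol Beta 171/367 = 46.6%, Regimen Y 252/436 = 57.8% → Regimen Y
Protocol Beta wins each disease group but Regimen Y wins overall — the comparison reverses. Protocol Beta's patients skew toward stage IV, which has a lower base rate.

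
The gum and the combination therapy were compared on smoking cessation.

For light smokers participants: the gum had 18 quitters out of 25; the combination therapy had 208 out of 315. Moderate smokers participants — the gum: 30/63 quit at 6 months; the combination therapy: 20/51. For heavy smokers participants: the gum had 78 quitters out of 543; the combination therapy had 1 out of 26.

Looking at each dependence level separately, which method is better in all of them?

the gum

Light smokers: the gum 18/25 = 72.0%, the combination therapy 208/315 = 66.0% → the gum
Moderate smokers: the gum 30/63 = 47.6%, the combination therapy 20/51 = 39.2% → the gum
Heavy smokers: the gum 78/543 = 14.4%, the combination therapy 1/26 = 3.8% → the gum
The gum has the higher rate in all 3 groups.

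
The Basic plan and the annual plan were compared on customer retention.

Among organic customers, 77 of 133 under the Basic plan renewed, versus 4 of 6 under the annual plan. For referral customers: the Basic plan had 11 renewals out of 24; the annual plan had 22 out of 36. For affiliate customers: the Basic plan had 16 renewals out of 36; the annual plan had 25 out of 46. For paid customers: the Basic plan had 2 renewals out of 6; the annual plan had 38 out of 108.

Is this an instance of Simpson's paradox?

Organic: the Basic plan 77/133 = 57.9%, the annual plan 4/6 = 66.7% → the annual plan
Referral: the Basic plan 11/24 = 45.8%, the annual plan 22/36 = 61.1% → the annual plan
Affiliate: the Basic plan 16/36 = 44.4%, the annual plan 25/46 = 54.3% → the annual plan
Paid: the Basic plan 2/6 = 33.3%, the annual plan 38/108 = 35.2% → the annual plan
Overall: the Basic plan 106/199 = 53.3%, the annual plan 89/196 = 45.4% → the Basic plan
The annual plan wins each signup group but the Basic plan wins overall — the comparison reverses. The annual plan's customers skew toward paid, which has a lower base rate.

Yes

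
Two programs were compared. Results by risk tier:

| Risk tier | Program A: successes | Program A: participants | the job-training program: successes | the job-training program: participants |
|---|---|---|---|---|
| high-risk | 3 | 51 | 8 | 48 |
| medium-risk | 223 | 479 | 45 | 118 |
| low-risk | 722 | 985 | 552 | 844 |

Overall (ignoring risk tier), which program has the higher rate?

High-risk: Program A 3/51 = 5.9%, the job-training program 8/48 = 16.7% → the job-training program
Medium-risk: Program A 223/479 = 46.6%, the job-training program 45/118 = 38.1% → Program A
Low-risk: Program A 722/985 = 73.3%, the job-training program 552/844 = 65.4% → Program A
Overall: Program A 948/1515 = 62.6%, the job-training program 605/1010 = 59.9% → Program A
(Neither sweeps every risk group, but Program A has the higher pooled rate.)

Program A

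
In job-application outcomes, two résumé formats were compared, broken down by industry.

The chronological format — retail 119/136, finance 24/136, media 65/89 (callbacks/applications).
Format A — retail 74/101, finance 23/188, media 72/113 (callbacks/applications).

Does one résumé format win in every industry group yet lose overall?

Retail: the chronological format 119/136 = 87.5%, Format A 74/101 = 73.3% → the chronological format
Finance: the chronological format 24/136 = 17.6%, Format A 23/188 = 12.2% → the chronological format
Media: the chronological format 65/89 = 73.0%, Format A 72/113 = 63.7% → the chronological format
Overall: the chronological format 208/361 = 57.6%, Format A 169/402 = 42.0% → the chronological format
The chronological format wins overall and in every industry group — no reversal.

No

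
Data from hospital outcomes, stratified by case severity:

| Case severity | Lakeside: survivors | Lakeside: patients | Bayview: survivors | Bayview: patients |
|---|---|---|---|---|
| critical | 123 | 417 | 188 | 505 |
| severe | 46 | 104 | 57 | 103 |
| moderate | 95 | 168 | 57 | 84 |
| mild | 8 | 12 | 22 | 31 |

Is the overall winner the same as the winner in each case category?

Critical: Lakeside 123/417 = 29.5%, Bayview 188/505 = 37.2% → Bayview
Severe: Lakeside 46/104 = 44.2%, Bayview 57/103 = 55.3% → Bayview
Moderate: Lakeside 95/168 = 56.5%, Bayview 57/84 = 67.9% → Bayview
Mild: Lakeside 8/12 = 66.7%, Bayview 22/31 = 71.0% → Bayview
Overall: Lakeside 272/701 = 38.8%, Bayview 324/723 = 44.8% → Bayview
Bayview wins overall and in every case group — no reversal.

Yes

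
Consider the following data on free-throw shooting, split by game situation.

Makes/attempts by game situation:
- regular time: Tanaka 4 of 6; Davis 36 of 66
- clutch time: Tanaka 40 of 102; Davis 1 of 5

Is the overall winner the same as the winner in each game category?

Regular time: Tanaka 4/6 = 66.7%, Davis 36/66 = 54.5% → Tanaka
Clutch time: Tanaka 40/102 = 39.2%, Davis 1/5 = 20.0% → Tanaka
Overall: Tanaka 44/108 = 40.7%, Davis 37/71 = 52.1% → Davis
Tanaka wins each game group but Davis wins overall — the comparison reverses. Tanaka's attempts skew toward clutch time, which has a lower base rate.

No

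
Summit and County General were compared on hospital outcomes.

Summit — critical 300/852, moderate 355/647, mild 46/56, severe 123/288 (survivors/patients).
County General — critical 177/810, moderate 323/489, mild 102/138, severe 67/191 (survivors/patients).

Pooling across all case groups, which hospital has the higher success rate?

Summit

Critical: Summit 300/852 = 35.2%, County General 177/810 = 21.9% → Summit
Moderate: Summit 355/647 = 54.9%, County General 323/489 = 66.1% → County General
Mild: Summit 46/56 = 82.1%, County General 102/138 = 73.9% → Summit
Severe: Summit 123/288 = 42.7%, County General 67/191 = 35.1% → Summit
Overall: Summit 824/1843 = 44.7%, County General 669/1628 = 41.1% → Summit
(Neither sweeps every case group, but Summit has the higher pooled rate.)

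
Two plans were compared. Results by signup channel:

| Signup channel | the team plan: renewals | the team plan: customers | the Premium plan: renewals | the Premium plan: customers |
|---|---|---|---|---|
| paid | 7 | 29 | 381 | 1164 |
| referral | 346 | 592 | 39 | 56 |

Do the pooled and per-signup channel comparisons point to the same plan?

Paid: the team plan 7/29 = 24.1%, the Premium plan 381/1164 = 32.7% → the Premium plan
Referral: the team plan 346/592 = 58.4%, the Premium plan 39/56 = 69.6% → the Premium plan
Overall: the team plan 353/621 = 56.8%, the Premium plan 420/1220 = 34.4% → the team plan
The Premium plan wins each signup group but the team plan wins overall — the comparison reverses. The Premium plan's customers skew toward paid, which has a lower base rate.

No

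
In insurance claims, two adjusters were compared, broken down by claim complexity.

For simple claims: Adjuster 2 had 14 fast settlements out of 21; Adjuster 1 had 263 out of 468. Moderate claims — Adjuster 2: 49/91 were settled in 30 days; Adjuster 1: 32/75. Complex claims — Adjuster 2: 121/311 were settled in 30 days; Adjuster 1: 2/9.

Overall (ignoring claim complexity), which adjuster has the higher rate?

Adjuster 1

Simple: Adjuster 2 14/21 = 66.7%, Adjuster 1 263/468 = 56.2% → Adjuster 2
Moderate: Adjuster 2 49/91 = 53.8%, Adjuster 1 32/75 = 42.7% → Adjuster 2
Complex: Adjuster 2 121/311 = 38.9%, Adjuster 1 2/9 = 22.2% → Adjuster 2
Overall: Adjuster 2 184/423 = 43.5%, Adjuster 1 297/552 = 53.8% → Adjuster 1
(Adjuster 2 wins every claim group but Adjuster 1 wins overall — Adjuster 2's claims skew toward the low-rate complex group.)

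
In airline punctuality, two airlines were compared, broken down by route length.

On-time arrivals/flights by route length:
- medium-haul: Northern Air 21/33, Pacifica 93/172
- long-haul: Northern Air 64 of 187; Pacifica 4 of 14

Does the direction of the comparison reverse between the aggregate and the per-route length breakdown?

Medium-haul: Northern Air 21/33 = 63.6%, Pacifica 93/172 = 54.1% → Northern Air
Long-haul: Northern Air 64/187 = 34.2%, Pacifica 4/14 = 28.6% → Northern Air
Overall: Northern Air 85/220 = 38.6%, Pacifica 97/186 = 52.2% → Pacifica
Northern Air wins each route group but Pacifica wins overall — the comparison reverses. Northern Air's flights skew toward long-haul, which has a lower base rate.

Yes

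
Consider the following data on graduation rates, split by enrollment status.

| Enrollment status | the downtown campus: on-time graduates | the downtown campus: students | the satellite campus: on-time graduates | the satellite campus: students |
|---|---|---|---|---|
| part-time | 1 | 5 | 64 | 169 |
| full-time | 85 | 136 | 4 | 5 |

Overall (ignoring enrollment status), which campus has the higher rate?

the downtown campus

Part-time: the downtown campus 1/5 = 20.0%, the satellite campus 64/169 = 37.9% → the satellite campus
Full-time: the downtown campus 85/136 = 62.5%, the satellite campus 4/5 = 80.0% → the satellite campus
Overall: the downtown campus 86/141 = 61.0%, the satellite campus 68/174 = 39.1% → the downtown campus
(The satellite campus wins every enrollment group but the downtown campus wins overall — the satellite campus's students skew toward the low-rate part-time group.)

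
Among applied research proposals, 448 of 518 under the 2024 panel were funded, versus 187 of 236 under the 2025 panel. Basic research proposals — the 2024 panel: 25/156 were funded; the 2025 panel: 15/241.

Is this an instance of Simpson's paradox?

No

Applied research: the 2024 panel 448/518 = 86.5%, the 2025 panel 187/236 = 79.2% → the 2024 panel
Basic research: the 2024 panel 25/156 = 16.0%, the 2025 panel 15/241 = 6.2% → the 2024 panel
Overall: the 2024 panel 473/674 = 70.2%, the 2025 panel 202/477 = 42.3% → the 2024 panel
The 2024 panel wins overall and in every proposal group — no reversal.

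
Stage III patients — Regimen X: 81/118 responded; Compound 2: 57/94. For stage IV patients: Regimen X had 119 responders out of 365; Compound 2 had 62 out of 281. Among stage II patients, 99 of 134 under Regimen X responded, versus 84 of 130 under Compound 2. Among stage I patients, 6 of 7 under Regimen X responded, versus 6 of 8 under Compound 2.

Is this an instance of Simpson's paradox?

No

Stage III: Regimen X 81/118 = 68.6%, Compound 2 57/94 = 60.6% → Regimen X
Stage IV: Regimen X 119/365 = 32.6%, Compound 2 62/281 = 22.1% → Regimen X
Stage II: Regimen X 99/134 = 73.9%, Compound 2 84/130 = 64.6% → Regimen X
Stage I: Regimen X 6/7 = 85.7%, Compound 2 6/8 = 75.0% → Regimen X
Overall: Regimen X 305/624 = 48.9%, Compound 2 209/513 = 40.7% → Regimen X
Regimen X wins overall and in every disease group — no reversal.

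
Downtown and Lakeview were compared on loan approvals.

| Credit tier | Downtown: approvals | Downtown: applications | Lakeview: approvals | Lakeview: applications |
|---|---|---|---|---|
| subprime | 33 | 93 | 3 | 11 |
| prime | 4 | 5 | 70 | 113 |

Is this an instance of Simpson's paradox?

Subprime: Downtown 33/93 = 35.5%, Lakeview 3/11 = 27.3% → Downtown
Prime: Downtown 4/5 = 80.0%, Lakeview 70/113 = 61.9% → Downtown
Overall: Downtown 37/98 = 37.8%, Lakeview 73/124 = 58.9% → Lakeview
Downtown wins each credit group but Lakeview wins overall — the comparison reverses. Downtown's applications skew toward subprime, which has a lower base rate.

Yes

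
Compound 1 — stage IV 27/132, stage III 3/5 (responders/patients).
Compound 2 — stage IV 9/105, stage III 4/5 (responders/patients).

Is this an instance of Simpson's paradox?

Stage IV: Compound 1 27/132 = 20.5%, Compound 2 9/105 = 8.6% → Compound 1
Stage III: Compound 1 3/5 = 60.0%, Compound 2 4/5 = 80.0% → Compound 2
Overall: Compound 1 30/137 = 21.9%, Compound 2 13/110 = 11.8% → Compound 1
Neither sweeps: Compound 1 wins 1 of 2 groups, Compound 2 wins 1. Compound 1 wins overall but not every group — no Simpson reversal.

No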